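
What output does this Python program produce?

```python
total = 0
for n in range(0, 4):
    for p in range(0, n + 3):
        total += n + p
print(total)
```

n=0,p=0: total = 0+0 = 0
n=0,p=1: total = 0+1 = 1
n=0,p=2: total = 1+2 = 3
n=1,p=0: total = 3+1 = 4
n=1,p=1: total = 4+2 = 6
n=1,p=2: total = 6+3 = 9
n=1,p=3: total = 9+4 = 13
n=2,p=0: total = 13+2 = 15
n=2,p=1: total = 15+3 = 18
n=2,p=2: total = 18+4 = 22
n=2,p=3: total = 22+5 = 27
n=2,p=4: total = 27+6 = 33
n=3,p=0: total = 33+3 = 36
n=3,p=1: total = 36+4 = 40
n=3,p=2: total = 40+5 = 45
n=3,p=3: total = 45+6 = 51
n=3,p=4: total = 51+7 = 58
n=3,p=5: total = 58+8 = 66

66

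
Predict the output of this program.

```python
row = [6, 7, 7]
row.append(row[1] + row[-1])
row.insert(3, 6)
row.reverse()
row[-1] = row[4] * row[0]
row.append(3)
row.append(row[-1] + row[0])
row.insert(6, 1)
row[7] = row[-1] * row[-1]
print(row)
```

append row[1]+row[-1] = 7+7 = 14 → [6, 7, 7, 14]
insert 6 at 3 → [6, 7, 7, 6, 14]
reverse → [14, 6, 7, 7, 6]
row[-1] = row[4]*row[0] = 6*14 = 84 → [14, 6, 7, 7, 84]
append 3 → [14, 6, 7, 7, 84, 3]
append row[-1]+row[0] = 3+14 = 17 → [14, 6, 7, 7, 84, 3, 17]
insert 1 at 6 → [14, 6, 7, 7, 84, 3, 1, 17]
row[7] = row[-1]*row[-1] = 17*17 = 289 → [14, 6, 7, 7, 84, 3, 1, 289]

[14, 6, 7, 7, 84, 3, 1, 289]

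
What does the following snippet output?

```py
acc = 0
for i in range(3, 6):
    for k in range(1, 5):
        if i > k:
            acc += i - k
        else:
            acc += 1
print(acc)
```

i=3,k=1: 3>1, acc = 0+2 = 2
i=3,k=2: 3>2, acc = 2+1 = 3
i=3,k=3: not 3>3, acc = 3+1 = 4
i=3,k=4: not 3>4, acc = 4+1 = 5
i=4,k=1: 4>1, acc = 5+3 = 8
i=4,k=2: 4>2, acc = 8+2 = 10
i=4,k=3: 4>3, acc = 10+1 = 11
i=4,k=4: not 4>4, acc = 11+1 = 12
i=5,k=1: 5>1, acc = 12+4 = 16
i=5,k=2: 5>2, acc = 16+3 = 19
i=5,k=3: 5>3, acc = 19+2 = 21
i=5,k=4: 5>4, acc = 21+1 = 22

22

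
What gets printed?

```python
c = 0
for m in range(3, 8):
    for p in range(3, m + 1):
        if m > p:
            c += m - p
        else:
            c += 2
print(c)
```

30

m=3,p=3: not 3>3, c = 0+2 = 2
m=4,p=3: 4>3, c = 2+1 = 3
m=4,p=4: not 4>4, c = 3+2 = 5
m=5,p=3: 5>3, c = 5+2 = 7
m=5,p=4: 5>4, c = 7+1 = 8
m=5,p=5: not 5>5, c = 8+2 = 10
m=6,p=3: 6>3, c = 10+3 = 13
m=6,p=4: 6>4, c = 13+2 = 15
m=6,p=5: 6>5, c = 15+1 = 16
m=6,p=6: not 6>6, c = 16+2 = 18
m=7,p=3: 7>3, c = 18+4 = 22
m=7,p=4: 7>4, c = 22+3 = 25
m=7,p=5: 7>5, c = 25+2 = 27
m=7,p=6: 7>6, c = 27+1 = 28
m=7,p=7: not 7>7, c = 28+2 = 30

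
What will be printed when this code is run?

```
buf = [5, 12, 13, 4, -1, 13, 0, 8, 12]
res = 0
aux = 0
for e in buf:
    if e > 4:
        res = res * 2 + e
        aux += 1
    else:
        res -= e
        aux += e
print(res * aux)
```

e=5: >4, res = 0*2+5 = 5; aux=1
e=12: >4, res = 5*2+12 = 22; aux=2
e=13: >4, res = 22*2+13 = 57; aux=3
e=4: not >4, res = 57-4 = 53; aux=7
e=-1: not >4, res = 53-(-1) = 54; aux=6
e=13: >4, res = 54*2+13 = 121; aux=7
e=0: not >4, res = 121-0 = 121; aux=7
e=8: >4, res = 121*2+8 = 250; aux=8
e=12: >4, res = 250*2+12 = 512; aux=9
res*aux = 512*9 = 4608

4608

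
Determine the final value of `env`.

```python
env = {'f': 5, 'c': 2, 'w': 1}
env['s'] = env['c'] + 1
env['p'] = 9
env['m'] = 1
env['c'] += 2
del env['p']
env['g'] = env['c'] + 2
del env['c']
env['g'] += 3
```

env['s'] = env['c']+1 = 3 → {'f': 5, 'c': 2, 'w': 1, 's': 3}
env['p'] = 9 → {'f': 5, 'c': 2, 'w': 1, 's': 3, 'p': 9}
env['m'] = 1 → {'f': 5, 'c': 2, 'w': 1, 's': 3, 'p': 9, 'm': 1}
env['c'] = 2+2 = 4 → {'f': 5, 'c': 4, 'w': 1, 's': 3, 'p': 9, 'm': 1}
del 'p' → {'f': 5, 'c': 4, 'w': 1, 's': 3, 'm': 1}
env['g'] = env['c']+2 = 6 → {'f': 5, 'c': 4, 'w': 1, 's': 3, 'm': 1, 'g': 6}
del 'c' → {'f': 5, 'w': 1, 's': 3, 'm': 1, 'g': 6}
env['g'] = 6+3 = 9 → {'f': 5, 'w': 1, 's': 3, 'm': 1, 'g': 9}

{'f': 5, 'w': 1, 's': 3, 'm': 1, 'g': 9}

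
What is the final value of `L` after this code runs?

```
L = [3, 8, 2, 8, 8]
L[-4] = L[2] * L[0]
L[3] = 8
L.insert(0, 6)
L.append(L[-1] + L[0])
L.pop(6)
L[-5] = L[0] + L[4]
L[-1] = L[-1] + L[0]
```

L[-4] = L[2]*L[0] = 2*3 = 6 → [3, 6, 2, 8, 8]
L[3] = 8 → [3, 6, 2, 8, 8]
insert 6 at 0 → [6, 3, 6, 2, 8, 8]
append L[-1]+L[0] = 8+6 = 14 → [6, 3, 6, 2, 8, 8, 14]
pop(6) removes 14 → [6, 3, 6, 2, 8, 8]
L[-5] = L[0]+L[4] = 6+8 = 14 → [6, 14, 6, 2, 8, 8]
L[-1] = L[-1]+L[0] = 8+6 = 14 → [6, 14, 6, 2, 8, 14]

[6, 14, 6, 2, 8, 14]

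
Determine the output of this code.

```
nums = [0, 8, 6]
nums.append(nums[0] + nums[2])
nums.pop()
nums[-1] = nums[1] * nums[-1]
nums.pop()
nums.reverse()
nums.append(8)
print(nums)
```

append nums[0]+nums[2] = 0+6 = 6 → [0, 8, 6, 6]
pop() removes 6 → [0, 8, 6]
nums[-1] = nums[1]*nums[-1] = 8*6 = 48 → [0, 8, 48]
pop() removes 48 → [0, 8]
reverse → [8, 0]
append 8 → [8, 0, 8]

[8, 0, 8]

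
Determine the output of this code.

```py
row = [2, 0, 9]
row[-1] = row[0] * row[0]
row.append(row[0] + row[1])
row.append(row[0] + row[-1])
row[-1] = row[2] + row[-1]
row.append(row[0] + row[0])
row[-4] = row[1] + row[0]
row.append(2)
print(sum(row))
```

row[-1] = row[0]*row[0] = 2*2 = 4 → [2, 0, 4]
append row[0]+row[1] = 2+0 = 2 → [2, 0, 4, 2]
append row[0]+row[-1] = 2+2 = 4 → [2, 0, 4, 2, 4]
row[-1] = row[2]+row[-1] = 4+4 = 8 → [2, 0, 4, 2, 8]
append row[0]+row[0] = 2+2 = 4 → [2, 0, 4, 2, 8, 4]
row[-4] = row[1]+row[0] = 0+2 = 2 → [2, 0, 2, 2, 8, 4]
append 2 → [2, 0, 2, 2, 8, 4, 2]
sum = 20

20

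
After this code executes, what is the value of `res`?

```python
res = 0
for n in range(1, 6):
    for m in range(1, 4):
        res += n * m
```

90

n=1,m=1: res = 0+1 = 1
n=1,m=2: res = 1+2 = 3
n=1,m=3: res = 3+3 = 6
n=2,m=1: res = 6+2 = 8
n=2,m=2: res = 8+4 = 12
n=2,m=3: res = 12+6 = 18
n=3,m=1: res = 18+3 = 21
n=3,m=2: res = 21+6 = 27
n=3,m=3: res = 27+9 = 36
n=4,m=1: res = 36+4 = 40
n=4,m=2: res = 40+8 = 48
n=4,m=3: res = 48+12 = 60
n=5,m=1: res = 60+5 = 65
n=5,m=2: res = 65+10 = 75
n=5,m=3: res = 75+15 = 90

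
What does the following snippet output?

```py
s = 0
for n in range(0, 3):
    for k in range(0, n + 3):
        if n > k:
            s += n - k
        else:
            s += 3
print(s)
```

31

n=0,k=0: not 0>0, s = 0+3 = 3
n=0,k=1: not 0>1, s = 3+3 = 6
n=0,k=2: not 0>2, s = 6+3 = 9
n=1,k=0: 1>0, s = 9+1 = 10
n=1,k=1: not 1>1, s = 10+3 = 13
n=1,k=2: not 1>2, s = 13+3 = 16
n=1,k=3: not 1>3, s = 16+3 = 19
n=2,k=0: 2>0, s = 19+2 = 21
n=2,k=1: 2>1, s = 21+1 = 22
n=2,k=2: not 2>2, s = 22+3 = 25
n=2,k=3: not 2>3, s = 25+3 = 28
n=2,k=4: not 2>4, s = 28+3 = 31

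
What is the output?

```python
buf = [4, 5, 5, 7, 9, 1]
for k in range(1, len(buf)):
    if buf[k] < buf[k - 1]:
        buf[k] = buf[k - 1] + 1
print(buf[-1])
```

k=1: 5>=4, unchanged → [4, 5, 5, 7, 9, 1]
k=2: 5>=5, unchanged → [4, 5, 5, 7, 9, 1]
k=3: 7>=5, unchanged → [4, 5, 5, 7, 9, 1]
k=4: 9>=7, unchanged → [4, 5, 5, 7, 9, 1]
k=5: 1<9, buf[5] = 9+1 = 10 → [4, 5, 5, 7, 9, 10]

10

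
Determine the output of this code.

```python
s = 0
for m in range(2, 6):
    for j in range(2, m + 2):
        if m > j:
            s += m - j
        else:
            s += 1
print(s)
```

18

m=2,j=2: not 2>2, s = 0+1 = 1
m=2,j=3: not 2>3, s = 1+1 = 2
m=3,j=2: 3>2, s = 2+1 = 3
m=3,j=3: not 3>3, s = 3+1 = 4
m=3,j=4: not 3>4, s = 4+1 = 5
m=4,j=2: 4>2, s = 5+2 = 7
m=4,j=3: 4>3, s = 7+1 = 8
m=4,j=4: not 4>4, s = 8+1 = 9
m=4,j=5: not 4>5, s = 9+1 = 10
m=5,j=2: 5>2, s = 10+3 = 13
m=5,j=3: 5>3, s = 13+2 = 15
m=5,j=4: 5>4, s = 15+1 = 16
m=5,j=5: not 5>5, s = 16+1 = 17
m=5,j=6: not 5>6, s = 17+1 = 18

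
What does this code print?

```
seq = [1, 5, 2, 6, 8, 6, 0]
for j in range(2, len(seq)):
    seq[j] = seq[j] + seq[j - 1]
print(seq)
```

j=2: seq[2] = 2+5 = 7 → [1, 5, 7, 6, 8, 6, 0]
j=3: seq[3] = 6+7 = 13 → [1, 5, 7, 13, 8, 6, 0]
j=4: seq[4] = 8+13 = 21 → [1, 5, 7, 13, 21, 6, 0]
j=5: seq[5] = 6+21 = 27 → [1, 5, 7, 13, 21, 27, 0]
j=6: seq[6] = 0+27 = 27 → [1, 5, 7, 13, 21, 27, 27]

[1, 5, 7, 13, 21, 27, 27]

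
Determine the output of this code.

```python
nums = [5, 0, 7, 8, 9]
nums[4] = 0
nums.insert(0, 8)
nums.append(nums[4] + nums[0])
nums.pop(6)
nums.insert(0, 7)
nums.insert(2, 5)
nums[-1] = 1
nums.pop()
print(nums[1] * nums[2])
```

nums[4] = 0 → [5, 0, 7, 8, 0]
insert 8 at 0 → [8, 5, 0, 7, 8, 0]
append nums[4]+nums[0] = 8+8 = 16 → [8, 5, 0, 7, 8, 0, 16]
pop(6) removes 16 → [8, 5, 0, 7, 8, 0]
insert 7 at 0 → [7, 8, 5, 0, 7, 8, 0]
insert 5 at 2 → [7, 8, 5, 5, 0, 7, 8, 0]
nums[-1] = 1 → [7, 8, 5, 5, 0, 7, 8, 1]
pop() removes 1 → [7, 8, 5, 5, 0, 7, 8]
nums[1]*nums[2] = 8*5 = 40

40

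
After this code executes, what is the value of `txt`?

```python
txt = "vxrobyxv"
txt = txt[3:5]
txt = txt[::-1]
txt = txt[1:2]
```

'o'

slice [3:5] → 'ob'
reverse → 'bo'
slice [1:2] → 'o'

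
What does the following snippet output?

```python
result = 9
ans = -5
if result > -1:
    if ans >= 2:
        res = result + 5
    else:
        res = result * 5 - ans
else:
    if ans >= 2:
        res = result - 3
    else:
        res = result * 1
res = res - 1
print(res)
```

result=9, ans=-5
result > -1 is True; ans >= 2 is False
→ res = result * 5 - ans = 50
res = 50-1 = 49

49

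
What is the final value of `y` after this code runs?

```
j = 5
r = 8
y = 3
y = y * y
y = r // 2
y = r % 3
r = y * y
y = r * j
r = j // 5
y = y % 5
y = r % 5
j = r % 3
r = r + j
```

y = 3*3 = 9
y = 8//2 = 4
y = 8%3 = 2
r = 2*2 = 4
y = 4*5 = 20
r = 5//5 = 1
y = 20%5 = 0
y = 1%5 = 1
j = 1%3 = 1
r = 1+1 = 2

1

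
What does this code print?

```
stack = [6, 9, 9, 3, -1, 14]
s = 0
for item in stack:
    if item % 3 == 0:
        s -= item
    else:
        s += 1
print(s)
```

-25

item=6: %3==0, s = 0-6 = -6
item=9: %3==0, s = (-6)-9 = -15
item=9: %3==0, s = (-15)-9 = -24
item=3: %3==0, s = (-24)-3 = -27
item=-1: not %3==0, s = (-27)+1 = -26
item=14: not %3==0, s = (-26)+1 = -25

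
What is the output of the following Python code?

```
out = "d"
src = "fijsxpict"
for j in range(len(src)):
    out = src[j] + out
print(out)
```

tcipxsjifd

j=0: prepend 'f' → 'fd'
j=1: prepend 'i' → 'ifd'
j=2: prepend 'j' → 'jifd'
j=3: prepend 's' → 'sjifd'
j=4: prepend 'x' → 'xsjifd'
j=5: prepend 'p' → 'pxsjifd'
j=6: prepend 'i' → 'ipxsjifd'
j=7: prepend 'c' → 'cipxsjifd'
j=8: prepend 't' → 'tcipxsjifd'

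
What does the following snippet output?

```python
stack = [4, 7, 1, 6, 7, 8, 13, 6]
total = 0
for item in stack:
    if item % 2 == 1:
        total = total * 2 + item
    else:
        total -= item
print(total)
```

item=4: not odd, total = 0-4 = -4
item=7: odd, total = (-4)*2+7 = -1
item=1: odd, total = (-1)*2+1 = -1
item=6: not odd, total = (-1)-6 = -7
item=7: odd, total = (-7)*2+7 = -7
item=8: not odd, total = (-7)-8 = -15
item=13: odd, total = (-15)*2+13 = -17
item=6: not odd, total = (-17)-6 = -23

-23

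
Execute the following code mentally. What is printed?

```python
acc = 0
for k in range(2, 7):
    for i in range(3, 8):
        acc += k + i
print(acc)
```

225

k=2,i=3: acc = 0+5 = 5
k=2,i=4: acc = 5+6 = 11
k=2,i=5: acc = 11+7 = 18
k=2,i=6: acc = 18+8 = 26
k=2,i=7: acc = 26+9 = 35
k=3,i=3: acc = 35+6 = 41
k=3,i=4: acc = 41+7 = 48
k=3,i=5: acc = 48+8 = 56
k=3,i=6: acc = 56+9 = 65
k=3,i=7: acc = 65+10 = 75
k=4,i=3: acc = 75+7 = 82
k=4,i=4: acc = 82+8 = 90
k=4,i=5: acc = 90+9 = 99
k=4,i=6: acc = 99+10 = 109
k=4,i=7: acc = 109+11 = 120
k=5,i=3: acc = 120+8 = 128
k=5,i=4: acc = 128+9 = 137
k=5,i=5: acc = 137+10 = 147
k=5,i=6: acc = 147+11 = 158
k=5,i=7: acc = 158+12 = 170
k=6,i=3: acc = 170+9 = 179
k=6,i=4: acc = 179+10 = 189
k=6,i=5: acc = 189+11 = 200
k=6,i=6: acc = 200+12 = 212
k=6,i=7: acc = 212+13 = 225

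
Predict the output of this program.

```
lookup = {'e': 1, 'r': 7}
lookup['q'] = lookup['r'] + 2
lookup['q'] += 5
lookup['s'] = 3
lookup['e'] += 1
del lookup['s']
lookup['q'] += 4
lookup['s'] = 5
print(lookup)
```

lookup['q'] = lookup['r']+2 = 9 → {'e': 1, 'r': 7, 'q': 9}
lookup['q'] = 9+5 = 14 → {'e': 1, 'r': 7, 'q': 14}
lookup['s'] = 3 → {'e': 1, 'r': 7, 'q': 14, 's': 3}
lookup['e'] = 1+1 = 2 → {'e': 2, 'r': 7, 'q': 14, 's': 3}
del 's' → {'e': 2, 'r': 7, 'q': 14}
lookup['q'] = 14+4 = 18 → {'e': 2, 'r': 7, 'q': 18}
lookup['s'] = 5 → {'e': 2, 'r': 7, 'q': 18, 's': 5}

{'e': 2, 'r': 7, 'q': 18, 's': 5}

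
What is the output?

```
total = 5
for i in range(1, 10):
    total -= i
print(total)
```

-40

i=1: total = 5-1 = 4
i=2: total = 4-2 = 2
i=3: total = 2-3 = -1
i=4: total = (-1)-4 = -5
i=5: total = (-5)-5 = -10
i=6: total = (-10)-6 = -16
i=7: total = (-16)-7 = -23
i=8: total = (-23)-8 = -31
i=9: total = (-31)-9 = -40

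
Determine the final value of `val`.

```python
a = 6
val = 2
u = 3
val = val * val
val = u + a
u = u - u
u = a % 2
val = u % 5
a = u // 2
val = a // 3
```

val = 2*2 = 4
val = 3+6 = 9
u = 3-3 = 0
u = 6%2 = 0
val = 0%5 = 0
a = 0//2 = 0
val = 0//3 = 0

0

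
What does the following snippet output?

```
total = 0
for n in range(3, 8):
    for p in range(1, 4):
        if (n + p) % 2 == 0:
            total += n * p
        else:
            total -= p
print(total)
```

66

n=3,p=1: even sum, total = 0+3 = 3
n=3,p=2: odd sum, total = 3-2 = 1
n=3,p=3: even sum, total = 1+9 = 10
n=4,p=1: odd sum, total = 10-1 = 9
n=4,p=2: even sum, total = 9+8 = 17
n=4,p=3: odd sum, total = 17-3 = 14
n=5,p=1: even sum, total = 14+5 = 19
n=5,p=2: odd sum, total = 19-2 = 17
n=5,p=3: even sum, total = 17+15 = 32
n=6,p=1: odd sum, total = 32-1 = 31
n=6,p=2: even sum, total = 31+12 = 43
n=6,p=3: odd sum, total = 43-3 = 40
n=7,p=1: even sum, total = 40+7 = 47
n=7,p=2: odd sum, total = 47-2 = 45
n=7,p=3: even sum, total = 45+21 = 66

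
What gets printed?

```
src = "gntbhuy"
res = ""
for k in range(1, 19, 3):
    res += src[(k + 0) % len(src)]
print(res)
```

nhgbyt

k=1: add src[1]='n' → 'n'
k=4: add src[4]='h' → 'nh'
k=7: add src[0]='g' → 'nhg'
k=10: add src[3]='b' → 'nhgb'
k=13: add src[6]='y' → 'nhgby'
k=16: add src[2]='t' → 'nhgbyt'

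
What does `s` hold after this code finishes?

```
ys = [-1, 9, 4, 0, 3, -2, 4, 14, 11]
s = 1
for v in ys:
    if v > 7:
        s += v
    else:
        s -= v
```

v=-1: not >7, s = 1-(-1) = 2
v=9: >7, s = 2+9 = 11
v=4: not >7, s = 11-4 = 7
v=0: not >7, s = 7-0 = 7
v=3: not >7, s = 7-3 = 4
v=-2: not >7, s = 4-(-2) = 6
v=4: not >7, s = 6-4 = 2
v=14: >7, s = 2+14 = 16
v=11: >7, s = 16+11 = 27

27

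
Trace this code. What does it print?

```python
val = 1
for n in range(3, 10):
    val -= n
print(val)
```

-41

n=3: val = 1-3 = -2
n=4: val = (-2)-4 = -6
n=5: val = (-6)-5 = -11
n=6: val = (-11)-6 = -17
n=7: val = (-17)-7 = -24
n=8: val = (-24)-8 = -32
n=9: val = (-32)-9 = -41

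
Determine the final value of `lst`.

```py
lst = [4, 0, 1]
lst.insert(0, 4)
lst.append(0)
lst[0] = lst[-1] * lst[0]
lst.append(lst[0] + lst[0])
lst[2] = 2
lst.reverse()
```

[0, 0, 1, 2, 4, 0]

insert 4 at 0 → [4, 4, 0, 1]
append 0 → [4, 4, 0, 1, 0]
lst[0] = lst[-1]*lst[0] = 0*4 = 0 → [0, 4, 0, 1, 0]
append lst[0]+lst[0] = 0+0 = 0 → [0, 4, 0, 1, 0, 0]
lst[2] = 2 → [0, 4, 2, 1, 0, 0]
reverse → [0, 0, 1, 2, 4, 0]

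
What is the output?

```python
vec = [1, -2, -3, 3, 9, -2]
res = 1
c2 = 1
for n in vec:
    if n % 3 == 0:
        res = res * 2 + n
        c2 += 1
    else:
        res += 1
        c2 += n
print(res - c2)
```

27

n=1: not %3==0, res = 1+1 = 2; c2=2
n=-2: not %3==0, res = 2+1 = 3; c2=0
n=-3: %3==0, res = 3*2+(-3) = 3; c2=1
n=3: %3==0, res = 3*2+3 = 9; c2=2
n=9: %3==0, res = 9*2+9 = 27; c2=3
n=-2: not %3==0, res = 27+1 = 28; c2=1
res-c2 = 28-1 = 27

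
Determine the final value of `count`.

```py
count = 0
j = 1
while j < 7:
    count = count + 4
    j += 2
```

j=1: count = 0+4 = 4
j=3: count = 4+4 = 8
j=5: count = 8+4 = 12

12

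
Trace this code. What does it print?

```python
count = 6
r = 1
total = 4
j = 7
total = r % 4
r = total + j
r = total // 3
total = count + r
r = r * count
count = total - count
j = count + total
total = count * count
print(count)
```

0

total = 1%4 = 1
r = 1+7 = 8
r = 1//3 = 0
total = 6+0 = 6
r = 0*6 = 0
count = 6-6 = 0
j = 0+6 = 6
total = 0*0 = 0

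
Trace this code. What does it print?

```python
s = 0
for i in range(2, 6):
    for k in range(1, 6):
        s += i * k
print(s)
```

i=2,k=1: s = 0+2 = 2
i=2,k=2: s = 2+4 = 6
i=2,k=3: s = 6+6 = 12
i=2,k=4: s = 12+8 = 20
i=2,k=5: s = 20+10 = 30
i=3,k=1: s = 30+3 = 33
i=3,k=2: s = 33+6 = 39
i=3,k=3: s = 39+9 = 48
i=3,k=4: s = 48+12 = 60
i=3,k=5: s = 60+15 = 75
i=4,k=1: s = 75+4 = 79
i=4,k=2: s = 79+8 = 87
i=4,k=3: s = 87+12 = 99
i=4,k=4: s = 99+16 = 115
i=4,k=5: s = 115+20 = 135
i=5,k=1: s = 135+5 = 140
i=5,k=2: s = 140+10 = 150
i=5,k=3: s = 150+15 = 165
i=5,k=4: s = 165+20 = 185
i=5,k=5: s = 185+25 = 210

210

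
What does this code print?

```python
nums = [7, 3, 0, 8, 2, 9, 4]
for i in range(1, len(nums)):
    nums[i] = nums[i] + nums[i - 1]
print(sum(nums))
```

127

i=1: nums[1] = 3+7 = 10 → [7, 10, 0, 8, 2, 9, 4]
i=2: nums[2] = 0+10 = 10 → [7, 10, 10, 8, 2, 9, 4]
i=3: nums[3] = 8+10 = 18 → [7, 10, 10, 18, 2, 9, 4]
i=4: nums[4] = 2+18 = 20 → [7, 10, 10, 18, 20, 9, 4]
i=5: nums[5] = 9+20 = 29 → [7, 10, 10, 18, 20, 29, 4]
i=6: nums[6] = 4+29 = 33 → [7, 10, 10, 18, 20, 29, 33]
sum = 127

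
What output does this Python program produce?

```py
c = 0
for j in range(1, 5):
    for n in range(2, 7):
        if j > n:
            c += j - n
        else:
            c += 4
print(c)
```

72

j=1,n=2: not 1>2, c = 0+4 = 4
j=1,n=3: not 1>3, c = 4+4 = 8
j=1,n=4: not 1>4, c = 8+4 = 12
j=1,n=5: not 1>5, c = 12+4 = 16
j=1,n=6: not 1>6, c = 16+4 = 20
j=2,n=2: not 2>2, c = 20+4 = 24
j=2,n=3: not 2>3, c = 24+4 = 28
j=2,n=4: not 2>4, c = 28+4 = 32
j=2,n=5: not 2>5, c = 32+4 = 36
j=2,n=6: not 2>6, c = 36+4 = 40
j=3,n=2: 3>2, c = 40+1 = 41
j=3,n=3: not 3>3, c = 41+4 = 45
j=3,n=4: not 3>4, c = 45+4 = 49
j=3,n=5: not 3>5, c = 49+4 = 53
j=3,n=6: not 3>6, c = 53+4 = 57
j=4,n=2: 4>2, c = 57+2 = 59
j=4,n=3: 4>3, c = 59+1 = 60
j=4,n=4: not 4>4, c = 60+4 = 64
j=4,n=5: not 4>5, c = 64+4 = 68
j=4,n=6: not 4>6, c = 68+4 = 72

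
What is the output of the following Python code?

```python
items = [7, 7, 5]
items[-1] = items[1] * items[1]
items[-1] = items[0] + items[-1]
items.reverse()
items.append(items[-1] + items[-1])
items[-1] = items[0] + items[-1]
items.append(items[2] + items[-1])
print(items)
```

[56, 7, 7, 70, 77]

items[-1] = items[1]*items[1] = 7*7 = 49 → [7, 7, 49]
items[-1] = items[0]+items[-1] = 7+49 = 56 → [7, 7, 56]
reverse → [56, 7, 7]
append items[-1]+items[-1] = 7+7 = 14 → [56, 7, 7, 14]
items[-1] = items[0]+items[-1] = 56+14 = 70 → [56, 7, 7, 70]
append items[2]+items[-1] = 7+70 = 77 → [56, 7, 7, 70, 77]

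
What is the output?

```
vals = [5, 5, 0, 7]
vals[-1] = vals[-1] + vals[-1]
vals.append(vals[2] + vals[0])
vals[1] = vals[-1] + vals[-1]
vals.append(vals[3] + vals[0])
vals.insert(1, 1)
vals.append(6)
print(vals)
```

vals[-1] = vals[-1]+vals[-1] = 7+7 = 14 → [5, 5, 0, 14]
append vals[2]+vals[0] = 0+5 = 5 → [5, 5, 0, 14, 5]
vals[1] = vals[-1]+vals[-1] = 5+5 = 10 → [5, 10, 0, 14, 5]
append vals[3]+vals[0] = 14+5 = 19 → [5, 10, 0, 14, 5, 19]
insert 1 at 1 → [5, 1, 10, 0, 14, 5, 19]
append 6 → [5, 1, 10, 0, 14, 5, 19, 6]

[5, 1, 10, 0, 14, 5, 19, 6]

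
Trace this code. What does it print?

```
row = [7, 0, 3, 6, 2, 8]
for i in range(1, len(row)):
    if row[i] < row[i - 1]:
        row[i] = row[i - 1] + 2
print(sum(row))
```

72

i=1: 0<7, row[1] = 7+2 = 9 → [7, 9, 3, 6, 2, 8]
i=2: 3<9, row[2] = 9+2 = 11 → [7, 9, 11, 6, 2, 8]
i=3: 6<11, row[3] = 11+2 = 13 → [7, 9, 11, 13, 2, 8]
i=4: 2<13, row[4] = 13+2 = 15 → [7, 9, 11, 13, 15, 8]
i=5: 8<15, row[5] = 15+2 = 17 → [7, 9, 11, 13, 15, 17]
sum = 72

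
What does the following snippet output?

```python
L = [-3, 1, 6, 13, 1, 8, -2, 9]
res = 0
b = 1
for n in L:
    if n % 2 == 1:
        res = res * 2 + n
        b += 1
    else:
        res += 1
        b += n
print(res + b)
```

53

n=-3: odd, res = 0*2+(-3) = -3; b=2
n=1: odd, res = (-3)*2+1 = -5; b=3
n=6: not odd, res = (-5)+1 = -4; b=9
n=13: odd, res = (-4)*2+13 = 5; b=10
n=1: odd, res = 5*2+1 = 11; b=11
n=8: not odd, res = 11+1 = 12; b=19
n=-2: not odd, res = 12+1 = 13; b=17
n=9: odd, res = 13*2+9 = 35; b=18
res+b = 35+18 = 53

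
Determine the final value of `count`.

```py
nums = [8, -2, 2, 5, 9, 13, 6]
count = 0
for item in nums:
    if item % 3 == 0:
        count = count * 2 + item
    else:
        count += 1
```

item=8: not %3==0, count = 0+1 = 1
item=-2: not %3==0, count = 1+1 = 2
item=2: not %3==0, count = 2+1 = 3
item=5: not %3==0, count = 3+1 = 4
item=9: %3==0, count = 4*2+9 = 17
item=13: not %3==0, count = 17+1 = 18
item=6: %3==0, count = 18*2+6 = 42

42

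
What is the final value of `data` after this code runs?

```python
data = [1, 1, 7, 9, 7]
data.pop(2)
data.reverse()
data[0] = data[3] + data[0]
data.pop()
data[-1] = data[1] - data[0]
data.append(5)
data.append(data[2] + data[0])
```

[8, 9, 1, 5, 9]

pop(2) removes 7 → [1, 1, 9, 7]
reverse → [7, 9, 1, 1]
data[0] = data[3]+data[0] = 1+7 = 8 → [8, 9, 1, 1]
pop() removes 1 → [8, 9, 1]
data[-1] = data[1]-data[0] = 9-8 = 1 → [8, 9, 1]
append 5 → [8, 9, 1, 5]
append data[2]+data[0] = 1+8 = 9 → [8, 9, 1, 5, 9]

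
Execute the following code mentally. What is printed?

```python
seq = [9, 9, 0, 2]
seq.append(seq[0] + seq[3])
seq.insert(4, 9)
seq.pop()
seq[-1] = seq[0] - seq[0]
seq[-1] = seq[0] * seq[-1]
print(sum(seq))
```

append seq[0]+seq[3] = 9+2 = 11 → [9, 9, 0, 2, 11]
insert 9 at 4 → [9, 9, 0, 2, 9, 11]
pop() removes 11 → [9, 9, 0, 2, 9]
seq[-1] = seq[0]-seq[0] = 9-9 = 0 → [9, 9, 0, 2, 0]
seq[-1] = seq[0]*seq[-1] = 9*0 = 0 → [9, 9, 0, 2, 0]
sum = 20

20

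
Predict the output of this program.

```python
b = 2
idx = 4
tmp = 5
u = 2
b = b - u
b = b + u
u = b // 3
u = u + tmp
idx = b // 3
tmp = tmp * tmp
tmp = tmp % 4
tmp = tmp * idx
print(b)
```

2

b = 2-2 = 0
b = 0+2 = 2
u = 2//3 = 0
u = 0+5 = 5
idx = 2//3 = 0
tmp = 5*5 = 25
tmp = 25%4 = 1
tmp = 1*0 = 0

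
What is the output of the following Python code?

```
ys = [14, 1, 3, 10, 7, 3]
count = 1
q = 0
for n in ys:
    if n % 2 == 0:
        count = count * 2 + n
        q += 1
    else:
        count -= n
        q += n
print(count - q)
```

n=14: even, count = 1*2+14 = 16; q=1
n=1: not even, count = 16-1 = 15; q=2
n=3: not even, count = 15-3 = 12; q=5
n=10: even, count = 12*2+10 = 34; q=6
n=7: not even, count = 34-7 = 27; q=13
n=3: not even, count = 27-3 = 24; q=16
count-q = 24-16 = 8

8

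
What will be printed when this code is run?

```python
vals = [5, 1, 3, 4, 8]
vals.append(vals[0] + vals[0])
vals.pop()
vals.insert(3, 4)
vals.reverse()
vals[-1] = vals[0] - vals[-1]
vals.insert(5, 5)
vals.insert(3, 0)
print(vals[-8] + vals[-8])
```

16

append vals[0]+vals[0] = 5+5 = 10 → [5, 1, 3, 4, 8, 10]
pop() removes 10 → [5, 1, 3, 4, 8]
insert 4 at 3 → [5, 1, 3, 4, 4, 8]
reverse → [8, 4, 4, 3, 1, 5]
vals[-1] = vals[0]-vals[-1] = 8-5 = 3 → [8, 4, 4, 3, 1, 3]
insert 5 at 5 → [8, 4, 4, 3, 1, 5, 3]
insert 0 at 3 → [8, 4, 4, 0, 3, 1, 5, 3]
vals[-8]+vals[-8] = 8+8 = 16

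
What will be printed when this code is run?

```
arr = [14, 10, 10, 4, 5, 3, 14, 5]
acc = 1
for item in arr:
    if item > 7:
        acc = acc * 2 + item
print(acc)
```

202

item=14: >7, acc = 1*2+14 = 16
item=10: >7, acc = 16*2+10 = 42
item=10: >7, acc = 42*2+10 = 94
item=4: not >7
item=5: not >7
item=3: not >7
item=14: >7, acc = 94*2+14 = 202
item=5: not >7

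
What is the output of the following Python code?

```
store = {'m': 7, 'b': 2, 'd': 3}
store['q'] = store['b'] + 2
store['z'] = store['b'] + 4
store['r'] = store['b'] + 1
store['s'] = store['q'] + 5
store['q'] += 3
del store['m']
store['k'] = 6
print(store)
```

{'b': 2, 'd': 3, 'q': 7, 'z': 6, 'r': 3, 's': 9, 'k': 6}

store['q'] = store['b']+2 = 4 → {'m': 7, 'b': 2, 'd': 3, 'q': 4}
store['z'] = store['b']+4 = 6 → {'m': 7, 'b': 2, 'd': 3, 'q': 4, 'z': 6}
store['r'] = store['b']+1 = 3 → {'m': 7, 'b': 2, 'd': 3, 'q': 4, 'z': 6, 'r': 3}
store['s'] = store['q']+5 = 9 → {'m': 7, 'b': 2, 'd': 3, 'q': 4, 'z': 6, 'r': 3, 's': 9}
store['q'] = 4+3 = 7 → {'m': 7, 'b': 2, 'd': 3, 'q': 7, 'z': 6, 'r': 3, 's': 9}
del 'm' → {'b': 2, 'd': 3, 'q': 7, 'z': 6, 'r': 3, 's': 9}
store['k'] = 6 → {'b': 2, 'd': 3, 'q': 7, 'z': 6, 'r': 3, 's': 9, 'k': 6}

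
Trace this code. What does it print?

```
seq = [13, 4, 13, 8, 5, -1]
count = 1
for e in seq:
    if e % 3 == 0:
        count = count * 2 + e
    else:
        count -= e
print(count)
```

-41

e=13: not %3==0, count = 1-13 = -12
e=4: not %3==0, count = (-12)-4 = -16
e=13: not %3==0, count = (-16)-13 = -29
e=8: not %3==0, count = (-29)-8 = -37
e=5: not %3==0, count = (-37)-5 = -42
e=-1: not %3==0, count = (-42)-(-1) = -41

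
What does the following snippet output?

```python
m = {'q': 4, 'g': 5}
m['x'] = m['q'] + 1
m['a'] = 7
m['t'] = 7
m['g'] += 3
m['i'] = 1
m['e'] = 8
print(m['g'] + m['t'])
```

15

m['x'] = m['q']+1 = 5 → {'q': 4, 'g': 5, 'x': 5}
m['a'] = 7 → {'q': 4, 'g': 5, 'x': 5, 'a': 7}
m['t'] = 7 → {'q': 4, 'g': 5, 'x': 5, 'a': 7, 't': 7}
m['g'] = 5+3 = 8 → {'q': 4, 'g': 8, 'x': 5, 'a': 7, 't': 7}
m['i'] = 1 → {'q': 4, 'g': 8, 'x': 5, 'a': 7, 't': 7, 'i': 1}
m['e'] = 8 → {'q': 4, 'g': 8, 'x': 5, 'a': 7, 't': 7, 'i': 1, 'e': 8}
m['g']+m['t'] = 8+7 = 15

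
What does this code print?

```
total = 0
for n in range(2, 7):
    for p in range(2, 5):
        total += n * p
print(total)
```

180

n=2,p=2: total = 0+4 = 4
n=2,p=3: total = 4+6 = 10
n=2,p=4: total = 10+8 = 18
n=3,p=2: total = 18+6 = 24
n=3,p=3: total = 24+9 = 33
n=3,p=4: total = 33+12 = 45
n=4,p=2: total = 45+8 = 53
n=4,p=3: total = 53+12 = 65
n=4,p=4: total = 65+16 = 81
n=5,p=2: total = 81+10 = 91
n=5,p=3: total = 91+15 = 106
n=5,p=4: total = 106+20 = 126
n=6,p=2: total = 126+12 = 138
n=6,p=3: total = 138+18 = 156
n=6,p=4: total = 156+24 = 180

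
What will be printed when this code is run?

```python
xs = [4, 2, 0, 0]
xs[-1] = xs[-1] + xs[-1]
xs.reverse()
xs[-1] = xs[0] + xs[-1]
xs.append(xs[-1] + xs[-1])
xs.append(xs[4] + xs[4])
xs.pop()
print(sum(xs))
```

xs[-1] = xs[-1]+xs[-1] = 0+0 = 0 → [4, 2, 0, 0]
reverse → [0, 0, 2, 4]
xs[-1] = xs[0]+xs[-1] = 0+4 = 4 → [0, 0, 2, 4]
append xs[-1]+xs[-1] = 4+4 = 8 → [0, 0, 2, 4, 8]
append xs[4]+xs[4] = 8+8 = 16 → [0, 0, 2, 4, 8, 16]
pop() removes 16 → [0, 0, 2, 4, 8]
sum = 14

14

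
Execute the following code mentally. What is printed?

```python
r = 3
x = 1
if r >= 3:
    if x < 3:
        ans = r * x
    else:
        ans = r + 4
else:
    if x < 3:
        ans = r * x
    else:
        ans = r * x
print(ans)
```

r=3, x=1
r >= 3 is True; x < 3 is True
→ ans = r * x = 3

3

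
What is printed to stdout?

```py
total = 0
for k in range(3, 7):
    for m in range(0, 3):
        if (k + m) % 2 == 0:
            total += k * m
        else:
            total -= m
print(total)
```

k=3,m=0: odd sum, total = 0-0 = 0
k=3,m=1: even sum, total = 0+3 = 3
k=3,m=2: odd sum, total = 3-2 = 1
k=4,m=0: even sum, total = 1+0 = 1
k=4,m=1: odd sum, total = 1-1 = 0
k=4,m=2: even sum, total = 0+8 = 8
k=5,m=0: odd sum, total = 8-0 = 8
k=5,m=1: even sum, total = 8+5 = 13
k=5,m=2: odd sum, total = 13-2 = 11
k=6,m=0: even sum, total = 11+0 = 11
k=6,m=1: odd sum, total = 11-1 = 10
k=6,m=2: even sum, total = 10+12 = 22

22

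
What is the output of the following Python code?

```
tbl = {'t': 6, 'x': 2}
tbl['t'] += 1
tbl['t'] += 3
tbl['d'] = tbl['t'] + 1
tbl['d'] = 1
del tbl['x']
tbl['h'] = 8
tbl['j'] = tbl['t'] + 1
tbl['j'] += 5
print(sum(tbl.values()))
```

35

tbl['t'] = 6+1 = 7 → {'t': 7, 'x': 2}
tbl['t'] = 7+3 = 10 → {'t': 10, 'x': 2}
tbl['d'] = tbl['t']+1 = 11 → {'t': 10, 'x': 2, 'd': 11}
tbl['d'] = 1 → {'t': 10, 'x': 2, 'd': 1}
del 'x' → {'t': 10, 'd': 1}
tbl['h'] = 8 → {'t': 10, 'd': 1, 'h': 8}
tbl['j'] = tbl['t']+1 = 11 → {'t': 10, 'd': 1, 'h': 8, 'j': 11}
tbl['j'] = 11+5 = 16 → {'t': 10, 'd': 1, 'h': 8, 'j': 16}
sum of values = 35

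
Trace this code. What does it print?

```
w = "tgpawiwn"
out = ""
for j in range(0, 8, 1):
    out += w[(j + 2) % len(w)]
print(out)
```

pawiwntg

j=0: add w[2]='p' → 'p'
j=1: add w[3]='a' → 'pa'
j=2: add w[4]='w' → 'paw'
j=3: add w[5]='i' → 'pawi'
j=4: add w[6]='w' → 'pawiw'
j=5: add w[7]='n' → 'pawiwn'
j=6: add w[0]='t' → 'pawiwnt'
j=7: add w[1]='g' → 'pawiwntg'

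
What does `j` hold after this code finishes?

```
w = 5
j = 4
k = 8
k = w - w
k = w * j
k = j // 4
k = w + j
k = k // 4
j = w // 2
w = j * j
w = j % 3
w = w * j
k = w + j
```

k = 5-5 = 0
k = 5*4 = 20
k = 4//4 = 1
k = 5+4 = 9
k = 9//4 = 2
j = 5//2 = 2
w = 2*2 = 4
w = 2%3 = 2
w = 2*2 = 4
k = 4+2 = 6

2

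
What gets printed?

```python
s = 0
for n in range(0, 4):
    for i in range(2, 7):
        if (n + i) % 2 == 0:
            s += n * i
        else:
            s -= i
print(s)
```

n=0,i=2: even sum, s = 0+0 = 0
n=0,i=3: odd sum, s = 0-3 = -3
n=0,i=4: even sum, s = (-3)+0 = -3
n=0,i=5: odd sum, s = (-3)-5 = -8
n=0,i=6: even sum, s = (-8)+0 = -8
n=1,i=2: odd sum, s = (-8)-2 = -10
n=1,i=3: even sum, s = (-10)+3 = -7
n=1,i=4: odd sum, s = (-7)-4 = -11
n=1,i=5: even sum, s = (-11)+5 = -6
n=1,i=6: odd sum, s = (-6)-6 = -12
n=2,i=2: even sum, s = (-12)+4 = -8
n=2,i=3: odd sum, s = (-8)-3 = -11
n=2,i=4: even sum, s = (-11)+8 = -3
n=2,i=5: odd sum, s = (-3)-5 = -8
n=2,i=6: even sum, s = (-8)+12 = 4
n=3,i=2: odd sum, s = 4-2 = 2
n=3,i=3: even sum, s = 2+9 = 11
n=3,i=4: odd sum, s = 11-4 = 7
n=3,i=5: even sum, s = 7+15 = 22
n=3,i=6: odd sum, s = 22-6 = 16

16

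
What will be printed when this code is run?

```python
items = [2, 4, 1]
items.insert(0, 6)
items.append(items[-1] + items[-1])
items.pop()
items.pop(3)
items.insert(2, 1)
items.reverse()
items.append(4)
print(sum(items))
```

17

insert 6 at 0 → [6, 2, 4, 1]
append items[-1]+items[-1] = 1+1 = 2 → [6, 2, 4, 1, 2]
pop() removes 2 → [6, 2, 4, 1]
pop(3) removes 1 → [6, 2, 4]
insert 1 at 2 → [6, 2, 1, 4]
reverse → [4, 1, 2, 6]
append 4 → [4, 1, 2, 6, 4]
sum = 17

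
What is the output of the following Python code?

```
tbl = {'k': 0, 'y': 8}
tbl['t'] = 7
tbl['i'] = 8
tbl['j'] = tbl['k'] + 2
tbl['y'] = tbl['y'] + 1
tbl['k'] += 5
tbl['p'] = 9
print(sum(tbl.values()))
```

40

tbl['t'] = 7 → {'k': 0, 'y': 8, 't': 7}
tbl['i'] = 8 → {'k': 0, 'y': 8, 't': 7, 'i': 8}
tbl['j'] = tbl['k']+2 = 2 → {'k': 0, 'y': 8, 't': 7, 'i': 8, 'j': 2}
tbl['y'] = tbl['y']+1 = 9 → {'k': 0, 'y': 9, 't': 7, 'i': 8, 'j': 2}
tbl['k'] = 0+5 = 5 → {'k': 5, 'y': 9, 't': 7, 'i': 8, 'j': 2}
tbl['p'] = 9 → {'k': 5, 'y': 9, 't': 7, 'i': 8, 'j': 2, 'p': 9}
sum of values = 40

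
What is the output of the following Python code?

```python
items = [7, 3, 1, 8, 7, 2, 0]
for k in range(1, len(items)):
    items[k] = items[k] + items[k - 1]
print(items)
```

[7, 10, 11, 19, 26, 28, 28]

k=1: items[1] = 3+7 = 10 → [7, 10, 1, 8, 7, 2, 0]
k=2: items[2] = 1+10 = 11 → [7, 10, 11, 8, 7, 2, 0]
k=3: items[3] = 8+11 = 19 → [7, 10, 11, 19, 7, 2, 0]
k=4: items[4] = 7+19 = 26 → [7, 10, 11, 19, 26, 2, 0]
k=5: items[5] = 2+26 = 28 → [7, 10, 11, 19, 26, 28, 0]
k=6: items[6] = 0+28 = 28 → [7, 10, 11, 19, 26, 28, 28]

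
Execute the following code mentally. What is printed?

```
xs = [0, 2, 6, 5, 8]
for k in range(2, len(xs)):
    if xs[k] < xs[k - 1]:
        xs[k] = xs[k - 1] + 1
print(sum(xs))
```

23

k=2: 6>=2, unchanged → [0, 2, 6, 5, 8]
k=3: 5<6, xs[3] = 6+1 = 7 → [0, 2, 6, 7, 8]
k=4: 8>=7, unchanged → [0, 2, 6, 7, 8]
sum = 23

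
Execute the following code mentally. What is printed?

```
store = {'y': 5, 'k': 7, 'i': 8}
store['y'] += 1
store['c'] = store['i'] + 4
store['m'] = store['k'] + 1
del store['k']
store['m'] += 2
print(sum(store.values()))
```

store['y'] = 5+1 = 6 → {'y': 6, 'k': 7, 'i': 8}
store['c'] = store['i']+4 = 12 → {'y': 6, 'k': 7, 'i': 8, 'c': 12}
store['m'] = store['k']+1 = 8 → {'y': 6, 'k': 7, 'i': 8, 'c': 12, 'm': 8}
del 'k' → {'y': 6, 'i': 8, 'c': 12, 'm': 8}
store['m'] = 8+2 = 10 → {'y': 6, 'i': 8, 'c': 12, 'm': 10}
sum of values = 36

36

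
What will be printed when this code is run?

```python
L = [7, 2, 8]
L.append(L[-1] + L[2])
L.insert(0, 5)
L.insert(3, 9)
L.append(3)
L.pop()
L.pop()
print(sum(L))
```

31

append L[-1]+L[2] = 8+8 = 16 → [7, 2, 8, 16]
insert 5 at 0 → [5, 7, 2, 8, 16]
insert 9 at 3 → [5, 7, 2, 9, 8, 16]
append 3 → [5, 7, 2, 9, 8, 16, 3]
pop() removes 3 → [5, 7, 2, 9, 8, 16]
pop() removes 16 → [5, 7, 2, 9, 8]
sum = 31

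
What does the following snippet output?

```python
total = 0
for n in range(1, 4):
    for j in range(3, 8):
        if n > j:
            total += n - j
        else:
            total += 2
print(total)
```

n=1,j=3: not 1>3, total = 0+2 = 2
n=1,j=4: not 1>4, total = 2+2 = 4
n=1,j=5: not 1>5, total = 4+2 = 6
n=1,j=6: not 1>6, total = 6+2 = 8
n=1,j=7: not 1>7, total = 8+2 = 10
n=2,j=3: not 2>3, total = 10+2 = 12
n=2,j=4: not 2>4, total = 12+2 = 14
n=2,j=5: not 2>5, total = 14+2 = 16
n=2,j=6: not 2>6, total = 16+2 = 18
n=2,j=7: not 2>7, total = 18+2 = 20
n=3,j=3: not 3>3, total = 20+2 = 22
n=3,j=4: not 3>4, total = 22+2 = 24
n=3,j=5: not 3>5, total = 24+2 = 26
n=3,j=6: not 3>6, total = 26+2 = 28
n=3,j=7: not 3>7, total = 28+2 = 30

30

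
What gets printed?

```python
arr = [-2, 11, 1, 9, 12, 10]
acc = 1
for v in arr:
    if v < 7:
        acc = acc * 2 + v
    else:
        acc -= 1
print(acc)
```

v=-2: <7, acc = 1*2+(-2) = 0
v=11: not <7, acc = 0-1 = -1
v=1: <7, acc = (-1)*2+1 = -1
v=9: not <7, acc = (-1)-1 = -2
v=12: not <7, acc = (-2)-1 = -3
v=10: not <7, acc = (-3)-1 = -4

-4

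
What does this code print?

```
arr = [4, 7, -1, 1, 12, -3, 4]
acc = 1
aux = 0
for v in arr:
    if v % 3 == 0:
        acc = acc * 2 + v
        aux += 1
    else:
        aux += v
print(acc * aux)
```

425

v=4: not %3==0; aux=4
v=7: not %3==0; aux=11
v=-1: not %3==0; aux=10
v=1: not %3==0; aux=11
v=12: %3==0, acc = 1*2+12 = 14; aux=12
v=-3: %3==0, acc = 14*2+(-3) = 25; aux=13
v=4: not %3==0; aux=17
acc*aux = 25*17 = 425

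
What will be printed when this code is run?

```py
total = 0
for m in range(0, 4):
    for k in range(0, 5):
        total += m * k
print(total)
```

60

m=0,k=0: total = 0+0 = 0
m=0,k=1: total = 0+0 = 0
m=0,k=2: total = 0+0 = 0
m=0,k=3: total = 0+0 = 0
m=0,k=4: total = 0+0 = 0
m=1,k=0: total = 0+0 = 0
m=1,k=1: total = 0+1 = 1
m=1,k=2: total = 1+2 = 3
m=1,k=3: total = 3+3 = 6
m=1,k=4: total = 6+4 = 10
m=2,k=0: total = 10+0 = 10
m=2,k=1: total = 10+2 = 12
m=2,k=2: total = 12+4 = 16
m=2,k=3: total = 16+6 = 22
m=2,k=4: total = 22+8 = 30
m=3,k=0: total = 30+0 = 30
m=3,k=1: total = 30+3 = 33
m=3,k=2: total = 33+6 = 39
m=3,k=3: total = 39+9 = 48
m=3,k=4: total = 48+12 = 60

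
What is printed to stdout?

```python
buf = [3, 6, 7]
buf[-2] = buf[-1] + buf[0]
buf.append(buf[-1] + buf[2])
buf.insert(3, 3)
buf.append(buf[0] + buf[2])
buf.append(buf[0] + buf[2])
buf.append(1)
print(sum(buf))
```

58

buf[-2] = buf[-1]+buf[0] = 7+3 = 10 → [3, 10, 7]
append buf[-1]+buf[2] = 7+7 = 14 → [3, 10, 7, 14]
insert 3 at 3 → [3, 10, 7, 3, 14]
append buf[0]+buf[2] = 3+7 = 10 → [3, 10, 7, 3, 14, 10]
append buf[0]+buf[2] = 3+7 = 10 → [3, 10, 7, 3, 14, 10, 10]
append 1 → [3, 10, 7, 3, 14, 10, 10, 1]
sum = 58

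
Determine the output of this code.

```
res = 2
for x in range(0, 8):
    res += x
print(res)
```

30

x=0: res = 2+0 = 2
x=1: res = 2+1 = 3
x=2: res = 3+2 = 5
x=3: res = 5+3 = 8
x=4: res = 8+4 = 12
x=5: res = 12+5 = 17
x=6: res = 17+6 = 23
x=7: res = 23+7 = 30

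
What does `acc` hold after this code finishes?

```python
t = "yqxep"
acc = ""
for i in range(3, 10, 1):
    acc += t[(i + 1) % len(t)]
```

i=3: add t[4]='p' → 'p'
i=4: add t[0]='y' → 'py'
i=5: add t[1]='q' → 'pyq'
i=6: add t[2]='x' → 'pyqx'
i=7: add t[3]='e' → 'pyqxe'
i=8: add t[4]='p' → 'pyqxep'
i=9: add t[0]='y' → 'pyqxepy'

'pyqxepy'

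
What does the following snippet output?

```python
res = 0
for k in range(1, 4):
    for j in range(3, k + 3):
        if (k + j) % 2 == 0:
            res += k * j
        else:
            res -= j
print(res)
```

k=1,j=3: even sum, res = 0+3 = 3
k=2,j=3: odd sum, res = 3-3 = 0
k=2,j=4: even sum, res = 0+8 = 8
k=3,j=3: even sum, res = 8+9 = 17
k=3,j=4: odd sum, res = 17-4 = 13
k=3,j=5: even sum, res = 13+15 = 28

28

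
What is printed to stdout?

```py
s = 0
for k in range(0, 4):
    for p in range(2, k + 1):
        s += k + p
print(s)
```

k=2,p=2: s = 0+4 = 4
k=3,p=2: s = 4+5 = 9
k=3,p=3: s = 9+6 = 15

15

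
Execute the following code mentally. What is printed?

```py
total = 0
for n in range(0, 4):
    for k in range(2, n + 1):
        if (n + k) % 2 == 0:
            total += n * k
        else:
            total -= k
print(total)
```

n=2,k=2: even sum, total = 0+4 = 4
n=3,k=2: odd sum, total = 4-2 = 2
n=3,k=3: even sum, total = 2+9 = 11

11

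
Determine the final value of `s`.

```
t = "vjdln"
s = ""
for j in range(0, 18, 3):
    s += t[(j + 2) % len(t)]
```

'dvljnd'

j=0: add t[2]='d' → 'd'
j=3: add t[0]='v' → 'dv'
j=6: add t[3]='l' → 'dvl'
j=9: add t[1]='j' → 'dvlj'
j=12: add t[4]='n' → 'dvljn'
j=15: add t[2]='d' → 'dvljnd'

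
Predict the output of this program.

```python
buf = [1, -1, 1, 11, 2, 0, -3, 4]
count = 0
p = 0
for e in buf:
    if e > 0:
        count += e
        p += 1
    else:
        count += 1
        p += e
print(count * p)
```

22

e=1: >0, count = 0+1 = 1; p=1
e=-1: not >0, count = 1+1 = 2; p=0
e=1: >0, count = 2+1 = 3; p=1
e=11: >0, count = 3+11 = 14; p=2
e=2: >0, count = 14+2 = 16; p=3
e=0: not >0, count = 16+1 = 17; p=3
e=-3: not >0, count = 17+1 = 18; p=0
e=4: >0, count = 18+4 = 22; p=1
count*p = 22*1 = 22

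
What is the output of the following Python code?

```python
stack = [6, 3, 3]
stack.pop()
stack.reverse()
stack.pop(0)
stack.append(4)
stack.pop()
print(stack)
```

[6]

pop() removes 3 → [6, 3]
reverse → [3, 6]
pop(0) removes 3 → [6]
append 4 → [6, 4]
pop() removes 4 → [6]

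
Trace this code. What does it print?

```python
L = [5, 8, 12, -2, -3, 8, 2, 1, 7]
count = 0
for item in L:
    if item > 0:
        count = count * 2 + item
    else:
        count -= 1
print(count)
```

817

item=5: >0, count = 0*2+5 = 5
item=8: >0, count = 5*2+8 = 18
item=12: >0, count = 18*2+12 = 48
item=-2: not >0, count = 48-1 = 47
item=-3: not >0, count = 47-1 = 46
item=8: >0, count = 46*2+8 = 100
item=2: >0, count = 100*2+2 = 202
item=1: >0, count = 202*2+1 = 405
item=7: >0, count = 405*2+7 = 817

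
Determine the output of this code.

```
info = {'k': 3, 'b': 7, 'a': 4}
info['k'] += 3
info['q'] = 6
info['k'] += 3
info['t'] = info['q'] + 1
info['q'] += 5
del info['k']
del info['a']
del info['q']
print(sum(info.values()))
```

14

info['k'] = 3+3 = 6 → {'k': 6, 'b': 7, 'a': 4}
info['q'] = 6 → {'k': 6, 'b': 7, 'a': 4, 'q': 6}
info['k'] = 6+3 = 9 → {'k': 9, 'b': 7, 'a': 4, 'q': 6}
info['t'] = info['q']+1 = 7 → {'k': 9, 'b': 7, 'a': 4, 'q': 6, 't': 7}
info['q'] = 6+5 = 11 → {'k': 9, 'b': 7, 'a': 4, 'q': 11, 't': 7}
del 'k' → {'b': 7, 'a': 4, 'q': 11, 't': 7}
del 'a' → {'b': 7, 'q': 11, 't': 7}
del 'q' → {'b': 7, 't': 7}
sum of values = 14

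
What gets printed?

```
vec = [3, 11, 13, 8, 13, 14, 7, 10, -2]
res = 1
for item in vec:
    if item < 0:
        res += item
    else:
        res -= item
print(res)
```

-80

item=3: not <0, res = 1-3 = -2
item=11: not <0, res = (-2)-11 = -13
item=13: not <0, res = (-13)-13 = -26
item=8: not <0, res = (-26)-8 = -34
item=13: not <0, res = (-34)-13 = -47
item=14: not <0, res = (-47)-14 = -61
item=7: not <0, res = (-61)-7 = -68
item=10: not <0, res = (-68)-10 = -78
item=-2: <0, res = (-78)+(-2) = -80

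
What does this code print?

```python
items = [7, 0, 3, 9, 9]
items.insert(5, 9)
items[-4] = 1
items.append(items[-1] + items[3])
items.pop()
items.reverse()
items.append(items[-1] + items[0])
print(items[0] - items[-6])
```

0

insert 9 at 5 → [7, 0, 3, 9, 9, 9]
items[-4] = 1 → [7, 0, 1, 9, 9, 9]
append items[-1]+items[3] = 9+9 = 18 → [7, 0, 1, 9, 9, 9, 18]
pop() removes 18 → [7, 0, 1, 9, 9, 9]
reverse → [9, 9, 9, 1, 0, 7]
append items[-1]+items[0] = 7+9 = 16 → [9, 9, 9, 1, 0, 7, 16]
items[0]-items[-6] = 9-9 = 0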